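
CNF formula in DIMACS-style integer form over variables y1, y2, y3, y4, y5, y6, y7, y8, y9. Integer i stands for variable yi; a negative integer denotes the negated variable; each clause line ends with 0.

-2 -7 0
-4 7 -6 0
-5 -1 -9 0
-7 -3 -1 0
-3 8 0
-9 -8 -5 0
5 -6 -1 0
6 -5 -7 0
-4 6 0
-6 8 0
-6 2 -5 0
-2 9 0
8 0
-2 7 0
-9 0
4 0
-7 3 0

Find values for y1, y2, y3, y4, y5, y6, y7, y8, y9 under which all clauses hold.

y1 = False, y2 = False, y3 = True, y4 = True, y5 = False, y6 = True, y7 = True, y8 = True, y9 = False

The clause (y8) is unit: y8 must be True.
(~y9) is a unit clause, so y9 = False.
(~y2) is a unit clause, so y2 = False.
The clause (y4) is unit: y4 must be True.
(y6) is a unit clause, so y6 = True.
(y7) is a unit clause, so y7 = True.
Unit propagation: (~y5) forces y5 = False.
The clause (~y1) is unit: y1 must be False.
The clause (y3) is unit: y3 must be True.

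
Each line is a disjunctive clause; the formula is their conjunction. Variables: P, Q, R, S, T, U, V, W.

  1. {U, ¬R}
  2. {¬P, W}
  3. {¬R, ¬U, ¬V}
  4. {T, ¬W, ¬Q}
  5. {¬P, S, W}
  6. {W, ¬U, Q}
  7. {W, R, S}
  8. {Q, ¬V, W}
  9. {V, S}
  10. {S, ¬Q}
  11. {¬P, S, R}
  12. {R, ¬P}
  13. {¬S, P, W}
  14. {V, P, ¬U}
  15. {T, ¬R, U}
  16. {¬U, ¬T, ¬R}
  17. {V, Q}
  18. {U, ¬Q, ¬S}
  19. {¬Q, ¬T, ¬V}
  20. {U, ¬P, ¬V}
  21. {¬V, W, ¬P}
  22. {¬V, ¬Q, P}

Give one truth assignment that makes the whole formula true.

P=F  Q=F  R=F  S=T  T=T  U=T  V=T  W=T

Try P = False.
Branch on Q: take Q = False.
  then V is forced to True.
  then W is forced to True.
Try R = False.
S, T, U are now unconstrained; take S = True, T = True, U = True.
Every clause has at least one true literal under this assignment.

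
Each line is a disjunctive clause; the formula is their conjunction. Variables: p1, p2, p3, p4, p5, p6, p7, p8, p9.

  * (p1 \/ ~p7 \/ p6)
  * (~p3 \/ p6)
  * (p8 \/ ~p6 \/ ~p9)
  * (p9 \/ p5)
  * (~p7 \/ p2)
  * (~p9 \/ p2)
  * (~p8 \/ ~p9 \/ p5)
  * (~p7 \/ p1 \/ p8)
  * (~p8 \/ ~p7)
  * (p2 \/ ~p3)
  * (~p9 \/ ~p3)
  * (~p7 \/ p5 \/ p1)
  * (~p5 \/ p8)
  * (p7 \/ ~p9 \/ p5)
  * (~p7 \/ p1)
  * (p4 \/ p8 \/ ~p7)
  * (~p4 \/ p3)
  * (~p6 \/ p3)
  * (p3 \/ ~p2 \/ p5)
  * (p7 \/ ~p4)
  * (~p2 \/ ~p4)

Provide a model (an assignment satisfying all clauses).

p1=T, p2=T, p3=F, p4=F, p5=T, p6=F, p7=F, p8=T, p9=T

Check each clause:
  1. (p6 \/ ~p7 \/ p1) — p1 is true.
  2. (p6 \/ ~p3) — ~p3 is true.
  3. (~p6 \/ ~p9 \/ p8) — p8 is true.
  4. (p5 \/ p9) — p9 is true.
  5. (~p7 \/ p2) — ~p7 is true.
  6. (p2 \/ ~p9) — p2 is true.
  7. (p5 \/ ~p8 \/ ~p9) — p5 is true.
  8. (p1 \/ ~p7 \/ p8) — p8 is true.
  9. (~p8 \/ ~p7) — ~p7 is true.
  10. (p2 \/ ~p3) — p2 is true.
  11. (~p9 \/ ~p3) — ~p3 is true.
  12. (p1 \/ ~p7 \/ p5) — ~p7 is true.
  13. (~p5 \/ p8) — p8 is true.
  14. (p7 \/ p5 \/ ~p9) — p5 is true.
  15. (~p7 \/ p1) — p1 is true.
  16. (~p7 \/ p4 \/ p8) — p8 is true.
  17. (~p4 \/ p3) — ~p4 is true.
  18. (p3 \/ ~p6) — ~p6 is true.
  19. (p3 \/ p5 \/ ~p2) — p5 is true.
  20. (~p4 \/ p7) — ~p4 is true.
  21. (~p4 \/ ~p2) — ~p4 is true.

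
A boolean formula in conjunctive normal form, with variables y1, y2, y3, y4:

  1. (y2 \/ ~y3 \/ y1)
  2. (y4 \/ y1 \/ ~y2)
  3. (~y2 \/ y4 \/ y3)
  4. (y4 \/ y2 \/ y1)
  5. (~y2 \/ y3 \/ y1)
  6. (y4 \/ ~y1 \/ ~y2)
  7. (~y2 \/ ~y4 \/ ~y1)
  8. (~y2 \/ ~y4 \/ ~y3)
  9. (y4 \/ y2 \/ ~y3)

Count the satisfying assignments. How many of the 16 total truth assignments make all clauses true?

Satisfying assignments:
  y1=F y2=F y3=F y4=T
  y1=T y2=F y3=F y4=F
  y1=T y2=F y3=F y4=T
  y1=T y2=F y3=T y4=T
Count: 4.

4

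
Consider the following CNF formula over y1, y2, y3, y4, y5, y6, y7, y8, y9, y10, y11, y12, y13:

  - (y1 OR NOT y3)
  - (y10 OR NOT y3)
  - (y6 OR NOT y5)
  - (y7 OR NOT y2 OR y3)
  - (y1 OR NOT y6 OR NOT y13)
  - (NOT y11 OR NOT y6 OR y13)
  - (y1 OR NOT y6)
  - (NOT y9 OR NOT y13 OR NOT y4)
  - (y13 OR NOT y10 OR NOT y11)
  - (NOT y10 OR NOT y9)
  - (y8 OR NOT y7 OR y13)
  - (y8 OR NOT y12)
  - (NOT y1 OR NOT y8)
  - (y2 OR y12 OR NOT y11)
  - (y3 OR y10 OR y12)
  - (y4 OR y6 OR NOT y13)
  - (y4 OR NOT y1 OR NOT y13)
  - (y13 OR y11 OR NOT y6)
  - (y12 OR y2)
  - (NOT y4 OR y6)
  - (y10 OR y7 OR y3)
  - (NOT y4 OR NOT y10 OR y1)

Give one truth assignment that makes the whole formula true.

y1=F, y2=F, y3=F, y4=F, y5=F, y6=F, y7=F, y8=T, y9=F, y10=T, y11=F, y12=T, y13=F

Check each clause:
  1. (y1 OR NOT y3) — NOT y3 is true.
  2. (y10 OR NOT y3) — y10 is true.
  3. (y6 OR NOT y5) — NOT y5 is true.
  4. (y7 OR NOT y2 OR y3) — NOT y2 is true.
  5. (y1 OR NOT y13 OR NOT y6) — NOT y6 is true.
  6. (NOT y11 OR y13 OR NOT y6) — NOT y6 is true.
  7. (NOT y6 OR y1) — NOT y6 is true.
  8. (NOT y4 OR NOT y9 OR NOT y13) — NOT y13 is true.
  9. (y13 OR NOT y11 OR NOT y10) — NOT y11 is true.
  10. (NOT y10 OR NOT y9) — NOT y9 is true.
  11. (NOT y7 OR y8 OR y13) — y8 is true.
  12. (y8 OR NOT y12) — y8 is true.
  13. (NOT y8 OR NOT y1) — NOT y1 is true.
  14. (y12 OR NOT y11 OR y2) — y12 is true.
  15. (y12 OR y3 OR y10) — y10 is true.
  16. (y6 OR y4 OR NOT y13) — NOT y13 is true.
  17. (y4 OR NOT y13 OR NOT y1) — NOT y13 is true.
  18. (y11 OR y13 OR NOT y6) — NOT y6 is true.
  19. (y2 OR y12) — y12 is true.
  20. (y6 OR NOT y4) — NOT y4 is true.
  21. (y10 OR y7 OR y3) — y10 is true.
  22. (y1 OR NOT y10 OR NOT y4) — NOT y4 is true.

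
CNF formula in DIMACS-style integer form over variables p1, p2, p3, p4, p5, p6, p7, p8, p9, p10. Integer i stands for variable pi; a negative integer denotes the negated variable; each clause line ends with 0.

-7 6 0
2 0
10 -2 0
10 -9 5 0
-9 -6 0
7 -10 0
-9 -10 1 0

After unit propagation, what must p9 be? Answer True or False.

False

(p2) is a unit clause: p2 = True.
In (~p2 \/ p10), ~p2 is now false; p10 must hold, so p10 = True.
In (~p10 \/ p7), ~p10 is now false; p7 must hold, so p7 = True.
(p6 \/ ~p7): since p7 = True, the clause reduces to (p6). p6 = True.
(~p6 \/ ~p9): since p6 = True, the clause reduces to (~p9). p9 = False.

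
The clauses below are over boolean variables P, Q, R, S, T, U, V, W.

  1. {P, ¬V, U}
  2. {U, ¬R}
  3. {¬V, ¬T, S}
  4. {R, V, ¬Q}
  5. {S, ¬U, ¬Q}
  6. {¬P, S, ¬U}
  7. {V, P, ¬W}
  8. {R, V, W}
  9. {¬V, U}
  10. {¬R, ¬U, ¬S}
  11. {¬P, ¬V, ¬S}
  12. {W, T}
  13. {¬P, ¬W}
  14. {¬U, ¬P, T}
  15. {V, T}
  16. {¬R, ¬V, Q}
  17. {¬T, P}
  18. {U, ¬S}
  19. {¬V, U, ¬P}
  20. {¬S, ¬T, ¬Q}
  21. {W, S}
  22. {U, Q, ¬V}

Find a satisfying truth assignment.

Try P = False.
  then T is forced to False.
  then W is forced to True.
  then V is forced to True.
  then U is forced to True.
Try Q = False.
  then R is forced to False.
S is now unconstrained; take S = False.

P = False  Q = False  R = False  S = False  T = False  U = True  V = True  W = True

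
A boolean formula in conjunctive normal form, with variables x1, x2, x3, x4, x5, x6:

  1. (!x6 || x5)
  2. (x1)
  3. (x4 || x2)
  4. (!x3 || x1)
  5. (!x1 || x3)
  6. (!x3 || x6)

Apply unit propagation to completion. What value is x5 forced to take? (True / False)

True

Unit clause (x1) sets x1 = True.
(!x1 || x3) with x1 = True leaves only x3, so x3 = True.
(x6 || !x3): since x3 = True, the clause reduces to (x6). x6 = True.
(!x6 || x5): since x6 = True, the clause reduces to (x5). x5 = True.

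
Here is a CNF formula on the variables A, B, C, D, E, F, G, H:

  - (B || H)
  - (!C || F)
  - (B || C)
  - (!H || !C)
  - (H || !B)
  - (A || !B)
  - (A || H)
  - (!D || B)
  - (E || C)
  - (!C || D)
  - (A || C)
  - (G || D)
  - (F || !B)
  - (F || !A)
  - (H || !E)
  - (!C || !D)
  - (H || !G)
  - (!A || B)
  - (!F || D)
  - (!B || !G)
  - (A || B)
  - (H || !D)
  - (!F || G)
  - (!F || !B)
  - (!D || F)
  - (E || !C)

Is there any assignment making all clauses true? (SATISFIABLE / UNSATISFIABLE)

UNSATISFIABLE

B = True:
  propagation gives H=True, C=False, A=True, E=True; an empty clause results — contradiction.
B = False:
  propagation gives H=True, C=True; an empty clause results — contradiction.
Every branch closes, so no satisfying assignment exists.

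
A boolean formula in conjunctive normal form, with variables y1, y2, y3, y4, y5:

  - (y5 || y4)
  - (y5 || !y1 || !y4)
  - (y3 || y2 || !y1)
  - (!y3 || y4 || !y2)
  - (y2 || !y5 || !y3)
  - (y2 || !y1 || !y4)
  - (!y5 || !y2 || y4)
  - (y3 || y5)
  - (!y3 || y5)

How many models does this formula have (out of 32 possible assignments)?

6

Satisfying assignments:
  y1=F y2=F y3=F y4=F y5=T
  y1=F y2=F y3=F y4=T y5=T
  y1=F y2=T y3=F y4=T y5=T
  y1=F y2=T y3=T y4=T y5=T
  y1=T y2=T y3=F y4=T y5=T
  y1=T y2=T y3=T y4=T y5=T
Count: 6.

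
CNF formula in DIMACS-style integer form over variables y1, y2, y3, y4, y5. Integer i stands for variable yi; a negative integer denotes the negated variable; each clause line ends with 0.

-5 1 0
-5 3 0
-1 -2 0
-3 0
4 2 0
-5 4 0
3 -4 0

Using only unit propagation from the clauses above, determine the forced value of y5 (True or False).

False

Unit clause (~y3) sets y3 = False.
(y3 | ~y5): since y3 = False, the clause reduces to (~y5). y5 = False.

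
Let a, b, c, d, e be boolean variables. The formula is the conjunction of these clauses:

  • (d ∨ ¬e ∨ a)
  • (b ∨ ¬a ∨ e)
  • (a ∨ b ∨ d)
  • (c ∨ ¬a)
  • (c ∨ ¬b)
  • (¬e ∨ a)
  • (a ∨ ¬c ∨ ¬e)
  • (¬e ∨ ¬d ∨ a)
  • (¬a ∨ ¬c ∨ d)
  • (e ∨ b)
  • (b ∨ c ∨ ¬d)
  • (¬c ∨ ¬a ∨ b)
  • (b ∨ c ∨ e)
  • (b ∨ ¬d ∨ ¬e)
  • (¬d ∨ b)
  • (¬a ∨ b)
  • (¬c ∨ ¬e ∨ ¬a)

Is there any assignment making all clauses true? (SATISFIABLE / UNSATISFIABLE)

Set a = False and propagate.
  then e is forced to False.
  then b is forced to True.
  then c is forced to True.
d is now unconstrained; take d = True.
So a=0, b=1, c=1, d=1, e=0 is a satisfying assignment.

SATISFIABLE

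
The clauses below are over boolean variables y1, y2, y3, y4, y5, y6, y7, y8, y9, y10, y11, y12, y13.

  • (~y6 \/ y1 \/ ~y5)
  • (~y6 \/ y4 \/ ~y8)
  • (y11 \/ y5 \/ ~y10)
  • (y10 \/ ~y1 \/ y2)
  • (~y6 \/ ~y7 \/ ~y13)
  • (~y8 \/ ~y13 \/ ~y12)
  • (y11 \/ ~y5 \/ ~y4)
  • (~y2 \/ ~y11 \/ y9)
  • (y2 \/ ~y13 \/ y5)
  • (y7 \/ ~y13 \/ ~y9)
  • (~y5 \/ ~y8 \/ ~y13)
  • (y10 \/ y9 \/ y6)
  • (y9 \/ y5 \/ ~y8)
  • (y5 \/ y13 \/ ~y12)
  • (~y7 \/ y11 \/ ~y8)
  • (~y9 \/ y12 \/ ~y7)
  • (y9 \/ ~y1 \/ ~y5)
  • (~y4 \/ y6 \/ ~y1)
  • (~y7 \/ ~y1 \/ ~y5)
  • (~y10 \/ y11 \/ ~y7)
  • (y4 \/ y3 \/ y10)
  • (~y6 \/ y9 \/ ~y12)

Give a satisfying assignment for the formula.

y1=F, y2=T, y3=T, y4=F, y5=T, y6=F, y7=T, y8=F, y9=T, y10=T, y11=T, y12=T, y13=F

Check each clause:
  1. (y1 \/ ~y6 \/ ~y5) — ~y6 is true.
  2. (y4 \/ ~y8 \/ ~y6) — ~y8 is true.
  3. (y5 \/ ~y10 \/ y11) — y11 is true.
  4. (y2 \/ ~y1 \/ y10) — y10 is true.
  5. (~y13 \/ ~y6 \/ ~y7) — ~y6 is true.
  6. (~y13 \/ ~y8 \/ ~y12) — ~y8 is true.
  7. (~y5 \/ ~y4 \/ y11) — y11 is true.
  8. (~y11 \/ y9 \/ ~y2) — y9 is true.
  9. (y5 \/ y2 \/ ~y13) — y2 is true.
  10. (y7 \/ ~y9 \/ ~y13) — ~y13 is true.
  11. (~y5 \/ ~y13 \/ ~y8) — ~y8 is true.
  12. (y9 \/ y6 \/ y10) — y9 is true.
  13. (y5 \/ y9 \/ ~y8) — ~y8 is true.
  14. (~y12 \/ y13 \/ y5) — y5 is true.
  15. (~y7 \/ ~y8 \/ y11) — ~y8 is true.
  16. (~y9 \/ y12 \/ ~y7) — y12 is true.
  17. (~y1 \/ y9 \/ ~y5) — y9 is true.
  18. (~y1 \/ y6 \/ ~y4) — ~y4 is true.
  19. (~y7 \/ ~y1 \/ ~y5) — ~y1 is true.
  20. (~y7 \/ y11 \/ ~y10) — y11 is true.
  21. (y3 \/ y10 \/ y4) — y10 is true.
  22. (~y6 \/ ~y12 \/ y9) — y9 is true.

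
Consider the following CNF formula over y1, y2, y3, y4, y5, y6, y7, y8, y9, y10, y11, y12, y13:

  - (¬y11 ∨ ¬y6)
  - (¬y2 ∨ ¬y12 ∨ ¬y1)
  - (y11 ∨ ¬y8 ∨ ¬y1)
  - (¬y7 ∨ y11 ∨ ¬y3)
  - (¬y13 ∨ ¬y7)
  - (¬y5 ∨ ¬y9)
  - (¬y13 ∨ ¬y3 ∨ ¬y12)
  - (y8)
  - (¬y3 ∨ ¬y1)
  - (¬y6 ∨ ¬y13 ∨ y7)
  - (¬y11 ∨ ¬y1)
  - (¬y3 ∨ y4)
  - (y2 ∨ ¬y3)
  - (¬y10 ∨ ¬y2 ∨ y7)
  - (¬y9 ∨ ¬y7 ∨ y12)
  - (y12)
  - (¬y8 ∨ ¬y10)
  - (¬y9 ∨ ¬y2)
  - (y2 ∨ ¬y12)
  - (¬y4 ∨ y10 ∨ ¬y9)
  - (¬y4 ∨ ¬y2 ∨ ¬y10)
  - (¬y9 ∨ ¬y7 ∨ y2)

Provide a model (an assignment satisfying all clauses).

(y8) is a unit clause, so y8 = True.
The clause (y12) is unit: y12 must be True.
The clause (¬y10) is unit: y10 must be False.
The clause (y2) is unit: y2 must be True.
(¬y1) is a unit clause, so y1 = False.
(¬y9) is a unit clause, so y9 = False.
Pure literal: y3 appears only negated; assign y3 = False.
Pure literal: y6 appears only negated; assign y6 = False.
Set y7 = False and propagate.
y4, y5, y11, y13 are now unconstrained; take y4 = False, y5 = True, y11 = True, y13 = True.
Every clause has at least one true literal under this assignment.

y1 = False  y2 = True  y3 = False  y4 = False  y5 = True  y6 = False  y7 = False  y8 = True  y9 = False  y10 = False  y11 = True  y12 = True  y13 = True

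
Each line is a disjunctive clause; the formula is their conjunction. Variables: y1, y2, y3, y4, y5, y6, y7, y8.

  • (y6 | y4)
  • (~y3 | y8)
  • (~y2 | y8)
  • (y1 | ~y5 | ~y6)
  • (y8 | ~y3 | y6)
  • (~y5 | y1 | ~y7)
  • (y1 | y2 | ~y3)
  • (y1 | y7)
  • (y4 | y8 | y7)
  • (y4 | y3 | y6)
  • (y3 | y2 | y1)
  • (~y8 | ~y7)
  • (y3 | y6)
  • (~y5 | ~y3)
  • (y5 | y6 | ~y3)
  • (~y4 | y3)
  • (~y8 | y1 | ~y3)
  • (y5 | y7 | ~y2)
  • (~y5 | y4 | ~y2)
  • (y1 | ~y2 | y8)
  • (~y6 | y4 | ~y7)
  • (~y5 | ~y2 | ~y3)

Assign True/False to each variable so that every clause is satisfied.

y1=T, y2=F, y3=T, y4=F, y5=F, y6=T, y7=F, y8=T

Check each clause:
  1. (y4 | y6) — y6 is true.
  2. (y8 | ~y3) — y8 is true.
  3. (~y2 | y8) — y8 is true.
  4. (~y6 | y1 | ~y5) — y1 is true.
  5. (y6 | y8 | ~y3) — y8 is true.
  6. (~y5 | y1 | ~y7) — ~y7 is true.
  7. (y1 | y2 | ~y3) — y1 is true.
  8. (y7 | y1) — y1 is true.
  9. (y7 | y4 | y8) — y8 is true.
  10. (y3 | y4 | y6) — y3 is true.
  11. (y1 | y3 | y2) — y1 is true.
  12. (~y8 | ~y7) — ~y7 is true.
  13. (y3 | y6) — y3 is true.
  14. (~y5 | ~y3) — ~y5 is true.
  15. (y6 | ~y3 | y5) — y6 is true.
  16. (y3 | ~y4) — y3 is true.
  17. (~y8 | y1 | ~y3) — y1 is true.
  18. (y7 | y5 | ~y2) — ~y2 is true.
  19. (y4 | ~y2 | ~y5) — ~y5 is true.
  20. (~y2 | y1 | y8) — y8 is true.
  21. (~y7 | ~y6 | y4) — ~y7 is true.
  22. (~y3 | ~y2 | ~y5) — ~y5 is true.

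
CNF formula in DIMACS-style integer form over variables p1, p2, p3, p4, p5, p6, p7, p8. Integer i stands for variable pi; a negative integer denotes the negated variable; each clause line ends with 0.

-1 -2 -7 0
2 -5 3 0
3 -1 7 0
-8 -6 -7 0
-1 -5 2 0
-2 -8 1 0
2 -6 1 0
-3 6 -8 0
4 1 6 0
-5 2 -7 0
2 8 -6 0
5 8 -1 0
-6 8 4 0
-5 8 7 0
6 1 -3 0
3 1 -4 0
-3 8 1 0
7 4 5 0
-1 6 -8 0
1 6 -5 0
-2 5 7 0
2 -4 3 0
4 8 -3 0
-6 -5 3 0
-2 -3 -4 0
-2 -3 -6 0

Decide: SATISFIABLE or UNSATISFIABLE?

SATISFIABLE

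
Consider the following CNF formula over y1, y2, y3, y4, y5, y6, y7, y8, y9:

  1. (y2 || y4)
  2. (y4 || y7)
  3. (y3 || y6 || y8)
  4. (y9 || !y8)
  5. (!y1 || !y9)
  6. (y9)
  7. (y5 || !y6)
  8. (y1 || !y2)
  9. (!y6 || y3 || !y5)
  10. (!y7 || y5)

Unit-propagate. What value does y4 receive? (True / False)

True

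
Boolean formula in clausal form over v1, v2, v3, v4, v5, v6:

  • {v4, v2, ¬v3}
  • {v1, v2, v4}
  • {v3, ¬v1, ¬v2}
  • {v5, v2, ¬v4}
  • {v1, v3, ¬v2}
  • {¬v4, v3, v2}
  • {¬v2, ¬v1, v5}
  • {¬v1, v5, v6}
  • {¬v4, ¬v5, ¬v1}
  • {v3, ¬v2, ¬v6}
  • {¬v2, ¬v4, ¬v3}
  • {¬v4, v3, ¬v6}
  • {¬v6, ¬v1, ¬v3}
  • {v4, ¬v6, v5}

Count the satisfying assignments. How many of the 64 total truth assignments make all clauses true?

Case analysis on v2 and v3:
  v2=T, v3=T: remaining (v1,v4,v5,v6) ∈ {(F,F,F,F); (F,F,T,F); (F,F,T,T); (T,F,T,F)} — 4.
  v2=T, v3=F: a clause becomes empty — 0.
  v2=F, v3=T: remaining (v1,v4,v5,v6) ∈ {(F,T,T,F); (F,T,T,T)} — 2.
  v2=F, v3=F: remaining (v1,v4,v5,v6) ∈ {(T,F,T,F); (T,F,T,T)} — 2.
Total: 4 + 0 + 2 + 2 = 8.

8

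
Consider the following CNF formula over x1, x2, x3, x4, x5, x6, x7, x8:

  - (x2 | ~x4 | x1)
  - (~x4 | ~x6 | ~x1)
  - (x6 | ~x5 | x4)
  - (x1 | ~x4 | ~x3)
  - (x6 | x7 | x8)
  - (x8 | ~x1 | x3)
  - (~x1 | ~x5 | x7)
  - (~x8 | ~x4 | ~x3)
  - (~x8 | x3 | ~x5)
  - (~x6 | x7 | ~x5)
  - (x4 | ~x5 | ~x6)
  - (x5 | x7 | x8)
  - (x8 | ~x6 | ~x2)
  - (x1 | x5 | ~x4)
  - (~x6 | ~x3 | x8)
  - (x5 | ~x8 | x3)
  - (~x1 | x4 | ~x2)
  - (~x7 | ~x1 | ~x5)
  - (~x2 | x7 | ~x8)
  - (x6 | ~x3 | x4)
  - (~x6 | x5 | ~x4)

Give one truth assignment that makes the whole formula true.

x1=False  x2=False  x3=True  x4=False  x5=False  x6=True  x7=False  x8=True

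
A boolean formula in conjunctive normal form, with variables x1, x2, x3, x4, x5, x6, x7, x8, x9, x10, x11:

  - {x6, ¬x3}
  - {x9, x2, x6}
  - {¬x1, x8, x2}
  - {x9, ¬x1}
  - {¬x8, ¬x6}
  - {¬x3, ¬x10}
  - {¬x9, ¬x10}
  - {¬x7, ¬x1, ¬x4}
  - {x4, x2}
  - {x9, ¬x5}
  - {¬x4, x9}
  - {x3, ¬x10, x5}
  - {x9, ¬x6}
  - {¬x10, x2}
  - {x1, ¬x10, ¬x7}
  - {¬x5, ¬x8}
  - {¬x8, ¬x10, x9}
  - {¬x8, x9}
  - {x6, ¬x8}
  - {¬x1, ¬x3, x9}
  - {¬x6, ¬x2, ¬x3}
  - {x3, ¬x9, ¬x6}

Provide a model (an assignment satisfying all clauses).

x1=False, x2=True, x3=False, x4=True, x5=True, x6=False, x7=False, x8=False, x9=True, x10=False, x11=True

x7 occurs only negated in the remaining clauses — set x7 = False.
Pure literal: x10 appears only negated; assign x10 = False.
Set x1 = False and propagate.
Try x2 = True.
The remaining clauses are satisfied by x3 = False, x4 = True, x5 = True, x6 = False, x8 = False, x9 = True, x11 = True.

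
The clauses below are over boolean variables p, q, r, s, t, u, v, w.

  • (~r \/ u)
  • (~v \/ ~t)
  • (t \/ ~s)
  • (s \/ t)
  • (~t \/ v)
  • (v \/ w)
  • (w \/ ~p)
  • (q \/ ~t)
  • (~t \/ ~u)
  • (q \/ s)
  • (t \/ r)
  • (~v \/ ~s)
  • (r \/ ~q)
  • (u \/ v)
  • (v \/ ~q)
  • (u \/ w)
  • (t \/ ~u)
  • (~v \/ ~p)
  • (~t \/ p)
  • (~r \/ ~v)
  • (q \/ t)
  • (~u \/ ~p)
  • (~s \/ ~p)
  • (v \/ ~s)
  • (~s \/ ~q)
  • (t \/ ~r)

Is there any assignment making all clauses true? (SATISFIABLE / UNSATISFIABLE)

t = True:
  propagation gives v=False; an empty clause results — contradiction.
t = False:
  propagation gives s=False; an empty clause results — contradiction.
Every branch closes, so no satisfying assignment exists.

UNSATISFIABLE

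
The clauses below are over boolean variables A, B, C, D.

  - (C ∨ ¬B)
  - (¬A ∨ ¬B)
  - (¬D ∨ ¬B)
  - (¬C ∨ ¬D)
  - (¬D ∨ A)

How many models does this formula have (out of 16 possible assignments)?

6

Satisfying assignments:
  A=F B=F C=F D=F
  A=F B=F C=T D=F
  A=F B=T C=T D=F
  A=T B=F C=F D=F
  A=T B=F C=F D=T
  A=T B=F C=T D=F
Count: 6.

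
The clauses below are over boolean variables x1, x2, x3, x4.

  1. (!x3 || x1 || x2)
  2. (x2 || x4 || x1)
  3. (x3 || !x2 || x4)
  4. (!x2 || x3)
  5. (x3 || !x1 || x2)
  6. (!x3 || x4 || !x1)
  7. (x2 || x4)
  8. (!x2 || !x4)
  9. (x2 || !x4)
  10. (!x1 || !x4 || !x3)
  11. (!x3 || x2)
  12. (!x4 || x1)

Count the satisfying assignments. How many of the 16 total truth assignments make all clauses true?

Satisfying assignments:
  x1=F x2=T x3=T x4=F
That's 1 in total.

1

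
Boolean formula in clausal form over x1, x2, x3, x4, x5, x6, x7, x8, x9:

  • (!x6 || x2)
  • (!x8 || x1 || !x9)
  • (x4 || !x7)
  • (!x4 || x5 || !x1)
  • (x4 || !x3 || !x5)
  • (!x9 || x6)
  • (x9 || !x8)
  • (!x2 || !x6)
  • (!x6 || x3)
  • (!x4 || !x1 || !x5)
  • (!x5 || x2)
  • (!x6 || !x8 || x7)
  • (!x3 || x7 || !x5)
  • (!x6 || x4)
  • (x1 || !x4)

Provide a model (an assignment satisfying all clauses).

Pure literal: x8 appears only negated; assign x8 = False.
Branch on x1: take x1 = True.
Set x2 = True and propagate.
  then x6 is forced to False.
  then x9 is forced to False.
The remaining clauses are satisfied by x3 = False, x4 = False, x5 = False, x7 = False.

x1=True, x2=True, x3=False, x4=False, x5=False, x6=False, x7=False, x8=False, x9=False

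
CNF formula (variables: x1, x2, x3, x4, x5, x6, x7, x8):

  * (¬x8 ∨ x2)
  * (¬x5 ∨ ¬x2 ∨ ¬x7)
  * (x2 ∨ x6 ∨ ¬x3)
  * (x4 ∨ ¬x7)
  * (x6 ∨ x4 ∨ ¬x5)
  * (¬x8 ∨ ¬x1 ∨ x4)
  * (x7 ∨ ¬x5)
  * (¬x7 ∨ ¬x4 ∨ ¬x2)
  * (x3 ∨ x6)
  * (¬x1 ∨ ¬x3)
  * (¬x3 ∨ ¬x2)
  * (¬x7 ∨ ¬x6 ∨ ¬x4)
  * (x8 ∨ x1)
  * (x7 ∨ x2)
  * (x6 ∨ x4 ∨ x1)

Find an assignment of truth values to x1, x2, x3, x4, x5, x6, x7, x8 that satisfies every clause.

Pure literal: x5 appears only negated; assign x5 = False.
Branch on x1: take x1 = True.
  then x3 is forced to False.
  then x6 is forced to True.
For the remaining variables, x2 = True, x4 = True, x7 = False, x8 = True works.
Check each clause:
  1. (x2 ∨ ¬x8) — x2 is true.
  2. (¬x7 ∨ ¬x2 ∨ ¬x5) — ¬x7 is true.
  3. (x6 ∨ x2 ∨ ¬x3) — x2 is true.
  4. (¬x7 ∨ x4) — ¬x7 is true.
  5. (¬x5 ∨ x4 ∨ x6) — ¬x5 is true.
  6. (x4 ∨ ¬x8 ∨ ¬x1) — x4 is true.
  7. (x7 ∨ ¬x5) — ¬x5 is true.
  8. (¬x2 ∨ ¬x7 ∨ ¬x4) — ¬x7 is true.
  9. (x6 ∨ x3) — x6 is true.
  10. (¬x1 ∨ ¬x3) — ¬x3 is true.
  11. (¬x3 ∨ ¬x2) — ¬x3 is true.
  12. (¬x6 ∨ ¬x7 ∨ ¬x4) — ¬x7 is true.
  13. (x8 ∨ x1) — x8 is true.
  14. (x2 ∨ x7) — x2 is true.
  15. (x6 ∨ x4 ∨ x1) — x1 is true.

x1=True, x2=True, x3=False, x4=True, x5=False, x6=True, x7=False, x8=True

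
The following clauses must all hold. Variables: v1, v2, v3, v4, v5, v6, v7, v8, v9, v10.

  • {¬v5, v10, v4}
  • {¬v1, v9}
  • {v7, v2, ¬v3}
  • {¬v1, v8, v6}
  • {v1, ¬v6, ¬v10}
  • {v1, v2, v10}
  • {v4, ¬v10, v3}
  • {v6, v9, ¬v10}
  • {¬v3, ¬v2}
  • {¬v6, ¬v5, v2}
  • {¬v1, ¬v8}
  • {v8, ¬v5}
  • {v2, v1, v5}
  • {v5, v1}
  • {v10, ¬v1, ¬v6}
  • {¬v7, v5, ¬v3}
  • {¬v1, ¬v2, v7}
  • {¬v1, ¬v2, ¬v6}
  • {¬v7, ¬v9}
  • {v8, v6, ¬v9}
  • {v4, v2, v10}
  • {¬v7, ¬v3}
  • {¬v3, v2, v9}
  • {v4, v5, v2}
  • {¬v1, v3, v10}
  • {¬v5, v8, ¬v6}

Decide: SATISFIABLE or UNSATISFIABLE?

SATISFIABLE

Pure literal: v4 appears only positively; assign v4 = True.
Branch on v1: take v1 = False.
  then v5 is forced to True.
  then v8 is forced to True.
Set v2 = True and propagate.
  then v3 is forced to False.
The remaining clauses are satisfied by v6 = True, v7 = True, v9 = False, v10 = False.
So v1 = F  v2 = T  v3 = F  v4 = T  v5 = T  v6 = T  v7 = T  v8 = T  v9 = F  v10 = F is a satisfying assignment.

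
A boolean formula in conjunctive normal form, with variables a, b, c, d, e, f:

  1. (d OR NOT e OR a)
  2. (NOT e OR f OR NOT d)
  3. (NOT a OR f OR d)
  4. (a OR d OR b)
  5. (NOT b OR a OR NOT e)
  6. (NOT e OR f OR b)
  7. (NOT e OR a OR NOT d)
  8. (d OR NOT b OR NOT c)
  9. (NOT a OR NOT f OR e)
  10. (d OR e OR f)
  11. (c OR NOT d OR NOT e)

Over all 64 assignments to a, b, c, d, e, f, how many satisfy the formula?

18

Case analysis on d and e:
  d=T, e=T: remaining (a,b,c,f) ∈ {(T,F,T,T); (T,T,T,T)} — 2.
  d=T, e=F: b, c free; 3 ways for (a,f) × 2^2 = 12.
  d=F, e=T: remaining (a,b,c,f) ∈ {(T,F,F,T); (T,F,T,T); (T,T,F,T)} — 3.
  d=F, e=F: remaining (a,b,c,f) ∈ {(F,T,F,T)} — 1.
Total: 2 + 12 + 3 + 1 = 18.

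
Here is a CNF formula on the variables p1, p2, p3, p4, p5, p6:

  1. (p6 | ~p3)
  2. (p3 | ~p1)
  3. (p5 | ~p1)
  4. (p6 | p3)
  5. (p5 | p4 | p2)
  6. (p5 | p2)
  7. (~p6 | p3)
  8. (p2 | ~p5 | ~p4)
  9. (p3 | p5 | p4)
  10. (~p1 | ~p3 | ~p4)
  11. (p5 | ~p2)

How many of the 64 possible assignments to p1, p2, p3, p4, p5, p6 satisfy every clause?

5

Satisfying assignments:
  p1=F p2=F p3=T p4=F p5=T p6=T
  p1=F p2=T p3=T p4=F p5=T p6=T
  p1=F p2=T p3=T p4=T p5=T p6=T
  p1=T p2=F p3=T p4=F p5=T p6=T
  p1=T p2=T p3=T p4=F p5=T p6=T
That's 5 in total.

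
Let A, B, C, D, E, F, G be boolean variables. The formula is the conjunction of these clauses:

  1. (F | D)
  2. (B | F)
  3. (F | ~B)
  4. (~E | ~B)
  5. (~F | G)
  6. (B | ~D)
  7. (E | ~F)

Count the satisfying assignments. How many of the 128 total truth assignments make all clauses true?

4

The models are:
  A=F B=F C=F D=F E=T F=T G=T
  A=F B=F C=T D=F E=T F=T G=T
  A=T B=F C=F D=F E=T F=T G=T
  A=T B=F C=T D=F E=T F=T G=T
That's 4 in total.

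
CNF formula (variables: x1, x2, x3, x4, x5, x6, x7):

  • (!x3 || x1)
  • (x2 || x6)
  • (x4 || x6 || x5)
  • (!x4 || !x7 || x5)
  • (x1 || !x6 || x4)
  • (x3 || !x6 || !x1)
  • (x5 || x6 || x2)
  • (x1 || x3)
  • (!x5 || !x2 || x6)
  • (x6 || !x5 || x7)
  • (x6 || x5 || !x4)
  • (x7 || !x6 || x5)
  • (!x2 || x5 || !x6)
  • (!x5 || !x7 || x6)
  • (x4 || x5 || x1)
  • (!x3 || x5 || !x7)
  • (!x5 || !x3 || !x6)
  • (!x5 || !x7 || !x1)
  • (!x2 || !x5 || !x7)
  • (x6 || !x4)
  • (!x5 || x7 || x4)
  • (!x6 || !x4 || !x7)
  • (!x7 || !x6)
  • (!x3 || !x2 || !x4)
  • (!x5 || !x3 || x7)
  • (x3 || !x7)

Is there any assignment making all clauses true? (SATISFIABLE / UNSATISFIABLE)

x5 = True:
  x6 = True:
    propagation gives x3=False, x1=False; an empty clause results — contradiction.
  x6 = False:
    propagation gives x2=True; an empty clause results — contradiction.
x5 = False:
  x6 = True:
    propagation gives x7=True; an empty clause results — contradiction.
  x6 = False:
    propagation gives x2=True, x4=True; an empty clause results — contradiction.
Every branch closes, so no satisfying assignment exists.

UNSATISFIABLE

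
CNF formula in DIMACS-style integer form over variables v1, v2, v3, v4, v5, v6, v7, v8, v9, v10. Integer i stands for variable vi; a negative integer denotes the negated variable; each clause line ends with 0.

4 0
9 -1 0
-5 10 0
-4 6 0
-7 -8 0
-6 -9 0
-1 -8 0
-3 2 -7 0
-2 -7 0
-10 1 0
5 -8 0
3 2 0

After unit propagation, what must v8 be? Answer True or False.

(v4) is a unit clause: v4 = True.
From (NOT v4 OR v6) and v4 = True: v6 = True.
From (NOT v9 OR NOT v6) and v6 = True: v9 = False.
(NOT v1 OR v9): since v9 = False, the clause reduces to (NOT v1). v1 = False.
(NOT v10 OR v1): since v1 = False, the clause reduces to (NOT v10). v10 = False.
From (NOT v5 OR v10) and v10 = False: v5 = False.
(v5 OR NOT v8): since v5 = False, the clause reduces to (NOT v8). v8 = False.

False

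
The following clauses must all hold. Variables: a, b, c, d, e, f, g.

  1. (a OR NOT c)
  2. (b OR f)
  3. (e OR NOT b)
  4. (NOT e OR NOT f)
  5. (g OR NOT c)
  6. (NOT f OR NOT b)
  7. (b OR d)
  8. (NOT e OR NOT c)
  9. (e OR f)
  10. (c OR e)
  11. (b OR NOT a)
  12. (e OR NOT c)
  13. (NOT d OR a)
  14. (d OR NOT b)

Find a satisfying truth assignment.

Branch on a: take a = True.
  then b is forced to True.
  then e is forced to True.
  then f is forced to False.
  then c is forced to False.
  then d is forced to True.
g is now unconstrained; take g = False.

a=1, b=1, c=0, d=1, e=1, f=0, g=0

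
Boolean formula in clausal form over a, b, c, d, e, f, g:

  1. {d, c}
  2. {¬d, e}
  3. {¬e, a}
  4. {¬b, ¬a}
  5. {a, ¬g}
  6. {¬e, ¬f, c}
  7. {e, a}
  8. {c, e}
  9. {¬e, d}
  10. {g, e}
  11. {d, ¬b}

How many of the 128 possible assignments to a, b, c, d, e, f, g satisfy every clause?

Case analysis on e and a:
  e=T, a=T: g free; 3 ways for (b,c,d,f) × 2^1 = 6.
  e=T, a=F: a clause becomes empty — 0.
  e=F, a=T: remaining (b,c,d,f,g) ∈ {(F,T,F,F,T); (F,T,F,T,T)} — 2.
  e=F, a=F: a clause becomes empty — 0.
Total: 6 + 0 + 2 + 0 = 8.

8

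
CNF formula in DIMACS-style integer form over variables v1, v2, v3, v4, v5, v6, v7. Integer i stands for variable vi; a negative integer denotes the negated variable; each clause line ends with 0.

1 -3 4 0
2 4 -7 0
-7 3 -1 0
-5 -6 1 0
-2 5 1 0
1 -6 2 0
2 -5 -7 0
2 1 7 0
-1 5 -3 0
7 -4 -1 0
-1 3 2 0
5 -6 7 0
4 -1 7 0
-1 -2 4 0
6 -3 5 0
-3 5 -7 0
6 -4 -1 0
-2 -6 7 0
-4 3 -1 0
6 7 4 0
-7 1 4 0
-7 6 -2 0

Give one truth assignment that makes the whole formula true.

Set v1 = False and propagate.
For the remaining variables, v2 = True, v3 = True, v4 = True, v5 = True, v6 = False, v7 = False works.

v1=False, v2=True, v3=True, v4=True, v5=True, v6=False, v7=False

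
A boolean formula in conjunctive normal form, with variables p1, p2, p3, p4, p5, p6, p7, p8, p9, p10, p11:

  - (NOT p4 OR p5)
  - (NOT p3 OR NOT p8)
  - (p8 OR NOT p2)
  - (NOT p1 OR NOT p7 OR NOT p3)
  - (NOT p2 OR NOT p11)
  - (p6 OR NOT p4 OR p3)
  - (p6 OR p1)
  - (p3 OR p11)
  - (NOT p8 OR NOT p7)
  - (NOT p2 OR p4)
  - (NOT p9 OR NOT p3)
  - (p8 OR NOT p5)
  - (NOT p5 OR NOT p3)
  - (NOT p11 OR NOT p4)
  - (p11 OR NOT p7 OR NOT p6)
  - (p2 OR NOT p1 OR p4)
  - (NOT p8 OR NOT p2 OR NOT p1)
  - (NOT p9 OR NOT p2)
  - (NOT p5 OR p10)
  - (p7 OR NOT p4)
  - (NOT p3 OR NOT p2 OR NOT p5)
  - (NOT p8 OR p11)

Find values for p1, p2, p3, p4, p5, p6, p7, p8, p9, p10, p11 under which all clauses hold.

p1=False  p2=False  p3=True  p4=False  p5=False  p6=True  p7=False  p8=False  p9=False  p10=False  p11=False

Check each clause:
  1. (p5 OR NOT p4) — NOT p4 is true.
  2. (NOT p3 OR NOT p8) — NOT p8 is true.
  3. (NOT p2 OR p8) — NOT p2 is true.
  4. (NOT p7 OR NOT p3 OR NOT p1) — NOT p7 is true.
  5. (NOT p11 OR NOT p2) — NOT p11 is true.
  6. (p3 OR NOT p4 OR p6) — p3 is true.
  7. (p6 OR p1) — p6 is true.
  8. (p11 OR p3) — p3 is true.
  9. (NOT p8 OR NOT p7) — NOT p8 is true.
  10. (p4 OR NOT p2) — NOT p2 is true.
  11. (NOT p3 OR NOT p9) — NOT p9 is true.
  12. (p8 OR NOT p5) — NOT p5 is true.
  13. (NOT p3 OR NOT p5) — NOT p5 is true.
  14. (NOT p4 OR NOT p11) — NOT p4 is true.
  15. (NOT p7 OR p11 OR NOT p6) — NOT p7 is true.
  16. (NOT p1 OR p4 OR p2) — NOT p1 is true.
  17. (NOT p2 OR NOT p1 OR NOT p8) — NOT p8 is true.
  18. (NOT p2 OR NOT p9) — NOT p2 is true.
  19. (NOT p5 OR p10) — NOT p5 is true.
  20. (NOT p4 OR p7) — NOT p4 is true.
  21. (NOT p3 OR NOT p2 OR NOT p5) — NOT p5 is true.
  22. (NOT p8 OR p11) — NOT p8 is true.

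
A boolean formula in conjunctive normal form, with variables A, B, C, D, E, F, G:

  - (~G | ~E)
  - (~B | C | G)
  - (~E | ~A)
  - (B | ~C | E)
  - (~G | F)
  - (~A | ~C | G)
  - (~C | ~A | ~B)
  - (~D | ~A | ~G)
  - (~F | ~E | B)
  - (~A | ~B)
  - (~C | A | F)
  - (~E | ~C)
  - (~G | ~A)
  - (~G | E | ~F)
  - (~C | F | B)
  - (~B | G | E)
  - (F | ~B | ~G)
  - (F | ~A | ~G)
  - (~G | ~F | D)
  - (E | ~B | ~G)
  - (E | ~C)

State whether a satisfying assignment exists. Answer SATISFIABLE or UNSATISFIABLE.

SATISFIABLE

Branch on A: take A = False.
For the remaining variables, B = False, C = False, D = False, E = False, F = True, G = False works.
So A = False, B = False, C = False, D = False, E = False, F = True, G = False is a satisfying assignment.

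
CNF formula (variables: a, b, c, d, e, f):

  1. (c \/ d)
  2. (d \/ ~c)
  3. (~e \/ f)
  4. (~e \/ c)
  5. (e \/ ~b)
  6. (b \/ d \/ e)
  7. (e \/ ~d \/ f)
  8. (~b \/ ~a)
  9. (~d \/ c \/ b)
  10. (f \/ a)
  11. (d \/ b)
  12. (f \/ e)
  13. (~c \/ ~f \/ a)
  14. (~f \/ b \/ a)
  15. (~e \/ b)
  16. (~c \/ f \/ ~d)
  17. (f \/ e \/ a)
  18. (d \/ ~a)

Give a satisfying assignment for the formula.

Try a = True.
  then b is forced to False.
  then d is forced to True.
  then c is forced to True.
  then e is forced to False.
  then f is forced to True.
Every clause has at least one true literal under this assignment.

a=True, b=False, c=True, d=True, e=False, f=True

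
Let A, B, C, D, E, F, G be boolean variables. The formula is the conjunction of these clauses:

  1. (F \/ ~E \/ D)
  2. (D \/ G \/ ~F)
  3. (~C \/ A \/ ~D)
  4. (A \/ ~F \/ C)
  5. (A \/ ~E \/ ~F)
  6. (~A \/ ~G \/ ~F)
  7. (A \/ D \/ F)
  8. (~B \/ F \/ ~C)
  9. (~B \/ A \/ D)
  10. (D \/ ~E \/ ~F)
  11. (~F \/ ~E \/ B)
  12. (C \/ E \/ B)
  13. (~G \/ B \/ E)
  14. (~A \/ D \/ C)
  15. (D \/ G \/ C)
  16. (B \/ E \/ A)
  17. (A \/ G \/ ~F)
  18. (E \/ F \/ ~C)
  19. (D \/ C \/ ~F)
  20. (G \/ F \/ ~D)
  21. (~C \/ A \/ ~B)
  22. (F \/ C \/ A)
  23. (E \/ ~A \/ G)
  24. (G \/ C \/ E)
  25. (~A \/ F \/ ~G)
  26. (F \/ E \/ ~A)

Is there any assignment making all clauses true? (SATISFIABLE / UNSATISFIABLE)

SATISFIABLE

Branch on A: take A = True.
For the remaining variables, B = True, C = True, D = True, E = True, F = True, G = False works.
Every clause has at least one true literal under this assignment.
So A = True, B = True, C = True, D = True, E = True, F = True, G = False is a satisfying assignment.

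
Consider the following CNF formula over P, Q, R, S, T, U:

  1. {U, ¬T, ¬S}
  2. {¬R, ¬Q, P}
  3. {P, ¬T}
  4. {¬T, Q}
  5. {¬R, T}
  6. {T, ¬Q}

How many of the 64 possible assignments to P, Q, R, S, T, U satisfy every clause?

14

Split on T, then Q.
  T=T, Q=T: R free; 3 ways for (P,S,U) × 2^1 = 6.
  T=T, Q=F: a clause becomes empty — 0.
  T=F, Q=T: a clause becomes empty — 0.
  T=F, Q=F: forces R=F; P, S, U free → 2^3 = 8.
Total: 6 + 0 + 0 + 8 = 14.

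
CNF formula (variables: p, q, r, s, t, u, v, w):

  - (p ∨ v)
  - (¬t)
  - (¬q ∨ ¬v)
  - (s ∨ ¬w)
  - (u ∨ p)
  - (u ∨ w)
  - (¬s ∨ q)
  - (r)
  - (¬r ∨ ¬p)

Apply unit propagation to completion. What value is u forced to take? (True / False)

True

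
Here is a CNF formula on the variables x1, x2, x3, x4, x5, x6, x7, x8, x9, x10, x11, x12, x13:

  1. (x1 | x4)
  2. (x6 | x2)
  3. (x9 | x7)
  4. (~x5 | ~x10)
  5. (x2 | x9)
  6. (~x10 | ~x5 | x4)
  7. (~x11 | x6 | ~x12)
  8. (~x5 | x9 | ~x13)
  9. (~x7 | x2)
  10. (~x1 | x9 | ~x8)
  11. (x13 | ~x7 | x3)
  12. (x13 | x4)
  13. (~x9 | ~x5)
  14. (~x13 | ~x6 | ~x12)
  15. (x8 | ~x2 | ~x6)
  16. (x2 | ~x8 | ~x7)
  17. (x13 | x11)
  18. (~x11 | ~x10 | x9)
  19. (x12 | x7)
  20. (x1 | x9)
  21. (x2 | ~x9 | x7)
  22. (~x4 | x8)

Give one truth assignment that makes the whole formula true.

Pure literal: x3 appears only positively; assign x3 = True.
Pure literal: x5 appears only negated; assign x5 = False.
Try x1 = False.
  then x4 is forced to True.
  then x9 is forced to True.
  then x8 is forced to True.
Branch on x2: take x2 = True.
Try x6 = False.
For the remaining variables, x7 = True, x10 = False, x11 = True, x12 = False, x13 = True works.
Every clause has at least one true literal under this assignment.
Check each clause:
  1. (x4 | x1) — x4 is true.
  2. (x2 | x6) — x2 is true.
  3. (x7 | x9) — x9 is true.
  4. (~x5 | ~x10) — ~x5 is true.
  5. (x9 | x2) — x9 is true.
  6. (~x10 | x4 | ~x5) — ~x5 is true.
  7. (x6 | ~x11 | ~x12) — ~x12 is true.
  8. (~x13 | x9 | ~x5) — x9 is true.
  9. (~x7 | x2) — x2 is true.
  10. (x9 | ~x8 | ~x1) — x9 is true.
  11. (x3 | ~x7 | x13) — x3 is true.
  12. (x13 | x4) — x4 is true.
  13. (~x9 | ~x5) — ~x5 is true.
  14. (~x12 | ~x13 | ~x6) — ~x6 is true.
  15. (~x2 | x8 | ~x6) — x8 is true.
  16. (~x8 | ~x7 | x2) — x2 is true.
  17. (x11 | x13) — x11 is true.
  18. (x9 | ~x10 | ~x11) — x9 is true.
  19. (x7 | x12) — x7 is true.
  20. (x9 | x1) — x9 is true.
  21. (x2 | ~x9 | x7) — x2 is true.
  22. (x8 | ~x4) — x8 is true.

x1 = F, x2 = T, x3 = T, x4 = T, x5 = F, x6 = F, x7 = T, x8 = T, x9 = T, x10 = F, x11 = T, x12 = F, x13 = T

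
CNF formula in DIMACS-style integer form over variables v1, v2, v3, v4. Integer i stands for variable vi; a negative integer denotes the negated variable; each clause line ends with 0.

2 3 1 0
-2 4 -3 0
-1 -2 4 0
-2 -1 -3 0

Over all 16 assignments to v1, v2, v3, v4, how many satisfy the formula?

Split on v2, then v1.
  v2=T, v1=T: remaining (v3,v4) ∈ {(F,T)} — 1.
  v2=T, v1=F: remaining (v3,v4) ∈ {(F,F); (F,T); (T,T)} — 3.
  v2=F, v1=T: remaining (v3,v4) ∈ {(F,F); (F,T); (T,F); (T,T)} — 4.
  v2=F, v1=F: remaining (v3,v4) ∈ {(T,F); (T,T)} — 2.
Total: 1 + 3 + 4 + 2 = 10.

10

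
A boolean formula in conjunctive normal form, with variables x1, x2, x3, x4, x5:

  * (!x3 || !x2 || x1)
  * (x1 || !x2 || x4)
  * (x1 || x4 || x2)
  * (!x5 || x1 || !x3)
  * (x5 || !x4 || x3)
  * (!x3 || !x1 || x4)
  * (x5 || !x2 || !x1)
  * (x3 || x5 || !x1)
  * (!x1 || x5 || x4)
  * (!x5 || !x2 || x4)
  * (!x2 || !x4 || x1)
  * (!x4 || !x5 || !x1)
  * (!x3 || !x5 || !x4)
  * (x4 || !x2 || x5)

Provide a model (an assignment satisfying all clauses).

x1=True  x2=False  x3=False  x4=False  x5=True

Set x1 = True and propagate.
Try x2 = False.
The remaining clauses are satisfied by x3 = False, x4 = False, x5 = True.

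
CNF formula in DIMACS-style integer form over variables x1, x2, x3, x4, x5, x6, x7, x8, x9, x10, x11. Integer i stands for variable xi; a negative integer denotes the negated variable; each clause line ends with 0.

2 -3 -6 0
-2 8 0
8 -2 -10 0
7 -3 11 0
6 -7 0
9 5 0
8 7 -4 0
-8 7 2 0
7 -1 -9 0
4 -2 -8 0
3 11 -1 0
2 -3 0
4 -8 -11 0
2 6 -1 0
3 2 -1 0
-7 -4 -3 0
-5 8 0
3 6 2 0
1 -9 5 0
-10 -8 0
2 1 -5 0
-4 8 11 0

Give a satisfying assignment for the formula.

x10 occurs only negated in the remaining clauses — set x10 = False.
Set x1 = True and propagate.
Set x2 = True and propagate.
  then x8 is forced to True.
  then x4 is forced to True.
Branch on x3: take x3 = False.
  then x11 is forced to True.
The remaining clauses are satisfied by x5 = True, x6 = True, x7 = False, x9 = False.
Check each clause:
  1. (~x3 | x2 | ~x6) — x2 is true.
  2. (~x2 | x8) — x8 is true.
  3. (~x2 | ~x10 | x8) — x8 is true.
  4. (~x3 | x7 | x11) — x11 is true.
  5. (x6 | ~x7) — ~x7 is true.
  6. (x9 | x5) — x5 is true.
  7. (x8 | x7 | ~x4) — x8 is true.
  8. (x2 | ~x8 | x7) — x2 is true.
  9. (~x9 | ~x1 | x7) — ~x9 is true.
  10. (x4 | ~x8 | ~x2) — x4 is true.
  11. (~x1 | x3 | x11) — x11 is true.
  12. (x2 | ~x3) — x2 is true.
  13. (~x8 | x4 | ~x11) — x4 is true.
  14. (x6 | x2 | ~x1) — x2 is true.
  15. (x2 | x3 | ~x1) — x2 is true.
  16. (~x4 | ~x3 | ~x7) — ~x7 is true.
  17. (~x5 | x8) — x8 is true.
  18. (x6 | x3 | x2) — x2 is true.
  19. (x5 | x1 | ~x9) — x1 is true.
  20. (~x8 | ~x10) — ~x10 is true.
  21. (x2 | ~x5 | x1) — x1 is true.
  22. (x8 | x11 | ~x4) — x8 is true.

x1=1  x2=1  x3=0  x4=1  x5=1  x6=1  x7=0  x8=1  x9=0  x10=0  x11=1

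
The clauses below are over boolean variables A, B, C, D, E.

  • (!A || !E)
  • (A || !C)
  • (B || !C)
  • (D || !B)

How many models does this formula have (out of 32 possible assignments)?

10

Split on A, then B.
  A=1, B=1: remaining (C,D,E) ∈ {(0,1,0); (1,1,0)} — 2.
  A=1, B=0: remaining (C,D,E) ∈ {(0,0,0); (0,1,0)} — 2.
  A=0, B=1: remaining (C,D,E) ∈ {(0,1,0); (0,1,1)} — 2.
  A=0, B=0: remaining (C,D,E) ∈ {(0,0,0); (0,0,1); (0,1,0); (0,1,1)} — 4.
Total: 2 + 2 + 2 + 4 = 10.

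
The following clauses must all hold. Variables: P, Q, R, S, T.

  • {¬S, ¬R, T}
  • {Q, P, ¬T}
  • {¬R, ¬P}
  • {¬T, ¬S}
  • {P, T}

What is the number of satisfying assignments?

The models are:
  P=0 Q=1 R=0 S=0 T=1
  P=0 Q=1 R=1 S=0 T=1
  P=1 Q=0 R=0 S=0 T=0
  P=1 Q=0 R=0 S=0 T=1
  P=1 Q=0 R=0 S=1 T=0
  P=1 Q=1 R=0 S=0 T=0
  P=1 Q=1 R=0 S=0 T=1
  P=1 Q=1 R=0 S=1 T=0
Count: 8.

8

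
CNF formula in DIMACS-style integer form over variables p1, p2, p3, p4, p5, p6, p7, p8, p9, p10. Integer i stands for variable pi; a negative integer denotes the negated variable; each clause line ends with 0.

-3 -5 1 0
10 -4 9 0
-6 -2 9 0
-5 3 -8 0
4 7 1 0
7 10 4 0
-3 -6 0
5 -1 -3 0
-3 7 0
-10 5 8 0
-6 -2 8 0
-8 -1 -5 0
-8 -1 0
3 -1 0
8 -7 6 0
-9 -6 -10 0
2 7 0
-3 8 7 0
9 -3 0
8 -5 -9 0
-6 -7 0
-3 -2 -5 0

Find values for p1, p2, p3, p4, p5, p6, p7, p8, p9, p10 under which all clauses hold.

p1=False, p2=True, p3=False, p4=True, p5=False, p6=False, p7=True, p8=True, p9=True, p10=False

Check each clause:
  1. (p1 \/ ~p5 \/ ~p3) — ~p5 is true.
  2. (~p4 \/ p9 \/ p10) — p9 is true.
  3. (~p6 \/ ~p2 \/ p9) — p9 is true.
  4. (p3 \/ ~p5 \/ ~p8) — ~p5 is true.
  5. (p1 \/ p7 \/ p4) — p4 is true.
  6. (p10 \/ p4 \/ p7) — p4 is true.
  7. (~p6 \/ ~p3) — ~p6 is true.
  8. (~p1 \/ p5 \/ ~p3) — ~p3 is true.
  9. (p7 \/ ~p3) — ~p3 is true.
  10. (p8 \/ p5 \/ ~p10) — p8 is true.
  11. (~p6 \/ p8 \/ ~p2) — p8 is true.
  12. (~p5 \/ ~p1 \/ ~p8) — ~p5 is true.
  13. (~p1 \/ ~p8) — ~p1 is true.
  14. (p3 \/ ~p1) — ~p1 is true.
  15. (p8 \/ ~p7 \/ p6) — p8 is true.
  16. (~p10 \/ ~p9 \/ ~p6) — ~p6 is true.
  17. (p2 \/ p7) — p2 is true.
  18. (p8 \/ p7 \/ ~p3) — p8 is true.
  19. (~p3 \/ p9) — p9 is true.
  20. (p8 \/ ~p5 \/ ~p9) — p8 is true.
  21. (~p6 \/ ~p7) — ~p6 is true.
  22. (~p5 \/ ~p2 \/ ~p3) — ~p5 is true.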